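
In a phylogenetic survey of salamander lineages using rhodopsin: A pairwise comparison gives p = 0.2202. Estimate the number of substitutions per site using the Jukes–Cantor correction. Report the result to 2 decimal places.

d = −(3/4) ln(1 − 4p/3) = −0.75 ln(1 − 0.2936) = −0.75 ln(0.7064)
  = −0.75 × (-0.347574) = 0.260681 substitutions/site.

0.26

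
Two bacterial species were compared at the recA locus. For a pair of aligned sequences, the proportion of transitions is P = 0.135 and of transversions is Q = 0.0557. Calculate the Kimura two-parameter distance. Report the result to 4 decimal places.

0.2266

Under the Kimura two-parameter model, d = −½ ln(1 − 2P − Q) − ¼ ln(1 − 2Q).
1 − 2P − Q = 0.6743, giving −½ ln(0.6743) = 0.197040.
1 − 2Q = 0.8886, giving −¼ ln(0.8886) = 0.029527.
d = 0.197040 + 0.029527 = 0.226567.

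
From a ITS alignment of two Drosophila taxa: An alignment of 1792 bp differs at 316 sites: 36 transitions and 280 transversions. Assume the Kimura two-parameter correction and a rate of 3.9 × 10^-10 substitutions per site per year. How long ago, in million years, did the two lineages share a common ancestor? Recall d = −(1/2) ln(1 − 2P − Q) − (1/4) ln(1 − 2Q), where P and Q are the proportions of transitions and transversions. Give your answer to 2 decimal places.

260.28

P = 36/1792 ≈ 0.020089 and Q = 280/1792 = 0.15625.
Under the Kimura two-parameter model, d = −½ ln(1 − 2P − Q) − ¼ ln(1 − 2Q).
1 − 2P − Q = 0.803572, giving −½ ln(0.803572) = 0.109344.
1 − 2Q = 0.6875, giving −¼ ln(0.6875) = 0.093673.
d = 0.109344 + 0.093673 = 0.203017.
Under a molecular clock d = 2μt, so t = d/(2μ) = 0.203017 / (2 × 3.9 × 10^-10) = 260.28 million years.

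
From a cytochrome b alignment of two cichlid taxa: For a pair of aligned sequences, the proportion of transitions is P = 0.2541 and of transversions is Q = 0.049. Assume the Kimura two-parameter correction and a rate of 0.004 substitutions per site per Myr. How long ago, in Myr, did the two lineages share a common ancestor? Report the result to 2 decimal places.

54.14

Under the Kimura two-parameter model, d = −½ ln(1 − 2P − Q) − ¼ ln(1 − 2Q).
1 − 2P − Q = 0.4428, giving −½ ln(0.4428) = 0.407319.
1 − 2Q = 0.902, giving −¼ ln(0.902) = 0.025785.
d = 0.407319 + 0.025785 = 0.433104.
Under a molecular clock d = 2μt, so t = d/(2μ) = 0.433104 / (2 × 0.004) = 54.14 Myr.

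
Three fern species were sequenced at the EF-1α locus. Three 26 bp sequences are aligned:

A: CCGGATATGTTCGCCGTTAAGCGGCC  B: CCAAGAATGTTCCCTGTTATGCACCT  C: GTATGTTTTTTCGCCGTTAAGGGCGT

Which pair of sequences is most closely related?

A and B

A–B: 10/26 differ, p = 0.385, d = 0.539.
A–C: 11/26 differ, p = 0.423, d = 0.623.
B–C: 12/26 differ, p = 0.462, d = 0.717.
The smallest distance is between A and B.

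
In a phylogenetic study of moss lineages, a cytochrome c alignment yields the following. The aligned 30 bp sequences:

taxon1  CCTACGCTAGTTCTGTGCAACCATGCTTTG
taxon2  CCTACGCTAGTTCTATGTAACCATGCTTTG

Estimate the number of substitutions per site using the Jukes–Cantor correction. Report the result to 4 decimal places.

The sequences differ at 2 of 30 sites (15, 18), so p = 2/30 ≈ 0.066667.
d = −(3/4) ln(1 − 4p/3) = −0.75 ln(1 − 0.088889) = −0.75 ln(0.911111)
  = −0.75 × (-0.093091) = 0.069818 substitutions/site.

0.0698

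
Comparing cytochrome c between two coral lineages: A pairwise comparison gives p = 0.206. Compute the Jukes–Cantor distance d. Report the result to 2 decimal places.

d = −(3/4) ln(1 − 4p/3) = −0.75 ln(1 − 0.274667) = −0.75 ln(0.725333)
  = −0.75 × (-0.321124) = 0.240843 substitutions/site.

0.24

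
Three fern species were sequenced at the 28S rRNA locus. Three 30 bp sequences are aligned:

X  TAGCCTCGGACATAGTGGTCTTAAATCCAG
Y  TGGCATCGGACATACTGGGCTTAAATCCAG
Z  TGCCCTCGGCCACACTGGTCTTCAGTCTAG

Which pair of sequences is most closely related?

X and Y

X–Y: 4/30 differ, p = 0.133, d = 0.147.
X–Z: 8/30 differ, p = 0.267, d = 0.330.
Y–Z: 8/30 differ, p = 0.267, d = 0.330.
The smallest distance is between X and Y.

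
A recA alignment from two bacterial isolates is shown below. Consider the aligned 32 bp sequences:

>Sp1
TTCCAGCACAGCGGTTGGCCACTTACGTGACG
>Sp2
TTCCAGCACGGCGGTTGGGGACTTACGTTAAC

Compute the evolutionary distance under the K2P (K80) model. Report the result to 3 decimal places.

Of 32 sites, 1 differences are transitions and 5 are transversions, so P = 1/32 = 0.03125 and Q = 5/32 = 0.15625.
Under the Kimura two-parameter model, d = −½ ln(1 − 2P − Q) − ¼ ln(1 − 2Q).
1 − 2P − Q = 0.78125, giving −½ ln(0.78125) = 0.123430.
1 − 2Q = 0.6875, giving −¼ ln(0.6875) = 0.093673.
d = 0.123430 + 0.093673 = 0.217103.

0.217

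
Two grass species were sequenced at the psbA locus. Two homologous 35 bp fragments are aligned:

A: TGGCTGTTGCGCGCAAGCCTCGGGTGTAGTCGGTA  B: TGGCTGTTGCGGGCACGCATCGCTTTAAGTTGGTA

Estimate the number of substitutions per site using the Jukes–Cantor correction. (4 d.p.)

0.2726

The sequences differ at 8 of 35 sites (12, 16, 19, 23, 24, 26, 27, 31), so p = 8/35 ≈ 0.228571.
d = −(3/4) ln(1 − 4p/3) = −0.75 ln(1 − 0.304761) = −0.75 ln(0.695239)
  = −0.75 × (-0.363500) = 0.272625 substitutions/site.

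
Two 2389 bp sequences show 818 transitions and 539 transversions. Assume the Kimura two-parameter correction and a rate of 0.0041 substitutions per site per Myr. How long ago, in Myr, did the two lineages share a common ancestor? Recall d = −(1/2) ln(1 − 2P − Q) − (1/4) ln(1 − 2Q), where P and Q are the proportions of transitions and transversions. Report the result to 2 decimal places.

165.41

P = 818/2389 ≈ 0.342403 and Q = 539/2389 ≈ 0.225617.
Under the Kimura two-parameter model, d = −½ ln(1 − 2P − Q) − ¼ ln(1 − 2Q).
1 − 2P − Q = 0.089577, giving −½ ln(0.089577) = 1.206328.
1 − 2Q = 0.548766, giving −¼ ln(0.548766) = 0.150021.
d = 1.206328 + 0.150021 = 1.356349.
Under a molecular clock d = 2μt, so t = d/(2μ) = 1.356349 / (2 × 0.0041) = 165.41 Myr.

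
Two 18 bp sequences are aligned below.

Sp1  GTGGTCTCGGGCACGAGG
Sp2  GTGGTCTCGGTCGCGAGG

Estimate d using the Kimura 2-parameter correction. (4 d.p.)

0.1206

Of 18 sites, 1 differences are transitions and 1 are transversions, so P = 1/18 ≈ 0.055556 and Q = 1/18 ≈ 0.055556.
Under the Kimura two-parameter model, d = −½ ln(1 − 2P − Q) − ¼ ln(1 − 2Q).
1 − 2P − Q = 0.833332, giving −½ ln(0.833332) = 0.091162.
1 − 2Q = 0.888888, giving −¼ ln(0.888888) = 0.029446.
d = 0.091162 + 0.029446 = 0.120608.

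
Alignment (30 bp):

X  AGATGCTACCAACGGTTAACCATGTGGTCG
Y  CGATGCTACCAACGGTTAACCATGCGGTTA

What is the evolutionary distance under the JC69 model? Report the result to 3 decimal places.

0.147

The sequences differ at 4 of 30 sites (1, 25, 29, 30), so p = 4/30 ≈ 0.133333.
d = −(3/4) ln(1 − 4p/3) = −0.75 ln(1 − 0.177777) = −0.75 ln(0.822223)
  = −0.75 × (-0.195744) = 0.146808 substitutions/site.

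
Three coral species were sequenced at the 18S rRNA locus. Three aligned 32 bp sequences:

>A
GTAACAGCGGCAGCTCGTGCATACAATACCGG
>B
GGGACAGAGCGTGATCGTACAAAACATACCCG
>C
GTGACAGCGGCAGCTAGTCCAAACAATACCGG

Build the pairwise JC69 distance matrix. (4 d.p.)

d(A,B) = 0.5199, d(A,C) = 0.1367, d(B,C) = 0.4598

A–B: 12/32 sites differ → p = 0.375, d = −0.75 ln(1 − 0.5) = 0.519860 ≈ 0.5199.
A–C: 4/32 sites differ → p = 0.125, d = −0.75 ln(1 − 0.166667) = 0.136741 ≈ 0.1367.
B–C: 11/32 sites differ → p = 0.34375, d = −0.75 ln(1 − 0.458333) = 0.459828 ≈ 0.4598.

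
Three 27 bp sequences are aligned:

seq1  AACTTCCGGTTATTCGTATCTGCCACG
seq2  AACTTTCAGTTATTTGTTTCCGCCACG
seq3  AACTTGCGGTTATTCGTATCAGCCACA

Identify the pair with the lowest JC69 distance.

seq1–seq2: 5/27 differ, p = 0.185, d = 0.213.
seq1–seq3: 3/27 differ, p = 0.111, d = 0.120.
seq2–seq3: 6/27 differ, p = 0.222, d = 0.264.
The smallest distance is between seq1 and seq3.

seq1 and seq3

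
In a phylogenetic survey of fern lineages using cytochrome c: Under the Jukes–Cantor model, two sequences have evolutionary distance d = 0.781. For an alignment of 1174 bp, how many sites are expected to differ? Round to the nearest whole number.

570

Invert JC69: p = (3/4)(1 − e^(−4d/3)) = 0.75 × (1 − e^(-1.041333)) = 0.75 × (1 − 0.352984) = 0.485262.
Expected differing sites = pL ≈ 0.485262 × 1174 = 569.697588 ≈ 570.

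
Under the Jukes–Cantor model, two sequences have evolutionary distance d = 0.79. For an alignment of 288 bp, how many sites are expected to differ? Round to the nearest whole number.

Invert JC69: p = (3/4)(1 − e^(−4d/3)) = 0.75 × (1 − e^(-1.053333)) = 0.75 × (1 − 0.348773) = 0.488420.
Expected differing sites = pL ≈ 0.488420 × 288 = 140.66496 ≈ 141.

141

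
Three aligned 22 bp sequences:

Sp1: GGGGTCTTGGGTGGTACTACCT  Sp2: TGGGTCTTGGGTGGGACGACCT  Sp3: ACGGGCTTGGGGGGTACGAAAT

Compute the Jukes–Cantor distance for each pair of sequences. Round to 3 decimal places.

Sp1–Sp2: 3/22 sites differ → p ≈ 0.136364, d = −0.75 ln(1 − 0.181819) = 0.150504 ≈ 0.151.
Sp1–Sp3: 7/22 sites differ → p ≈ 0.318182, d = −0.75 ln(1 − 0.424243) = 0.414052 ≈ 0.414.
Sp2–Sp3: 7/22 sites differ → p ≈ 0.318182, d = −0.75 ln(1 − 0.424243) = 0.414052 ≈ 0.414.

d(Sp1,Sp2) = 0.151, d(Sp1,Sp3) = 0.414, d(Sp2,Sp3) = 0.414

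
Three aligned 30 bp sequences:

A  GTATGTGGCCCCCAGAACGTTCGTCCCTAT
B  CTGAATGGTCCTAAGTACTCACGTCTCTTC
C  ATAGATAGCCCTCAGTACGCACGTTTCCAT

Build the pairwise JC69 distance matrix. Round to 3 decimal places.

d(A,B) = 0.730, d(A,C) = 0.503, d(B,C) = 0.503

A–B: 14/30 sites differ → p ≈ 0.466667, d = −0.75 ln(1 − 0.622223) = 0.730088 ≈ 0.730.
A–C: 11/30 sites differ → p ≈ 0.366667, d = −0.75 ln(1 − 0.488889) = 0.503376 ≈ 0.503.
B–C: 11/30 sites differ → p ≈ 0.366667, d = −0.75 ln(1 − 0.488889) = 0.503376 ≈ 0.503.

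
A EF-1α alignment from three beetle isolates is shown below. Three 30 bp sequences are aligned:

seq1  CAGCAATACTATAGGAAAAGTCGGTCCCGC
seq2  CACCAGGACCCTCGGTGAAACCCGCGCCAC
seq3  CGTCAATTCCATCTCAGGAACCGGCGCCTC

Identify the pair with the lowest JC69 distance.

seq2 and seq3

seq1–seq2: 14/30 differ, p = 0.467, d = 0.730.
seq1–seq3: 14/30 differ, p = 0.467, d = 0.730.
seq2–seq3: 12/30 differ, p = 0.400, d = 0.572.
The smallest distance is between seq2 and seq3.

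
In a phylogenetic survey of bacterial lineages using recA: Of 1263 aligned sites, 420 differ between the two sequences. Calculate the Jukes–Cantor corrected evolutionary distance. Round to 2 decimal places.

0.44

p = 420/1263 ≈ 0.332542.
d = −(3/4) ln(1 − 4p/3) = −0.75 ln(1 − 0.443389) = −0.75 ln(0.556611)
  = −0.75 × (-0.585889) = 0.439417 substitutions/site.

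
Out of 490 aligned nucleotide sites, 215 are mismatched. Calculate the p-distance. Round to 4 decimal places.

0.4388

p = 215/490 = 0.438775… ≈ 0.4388 (to 4 d.p.).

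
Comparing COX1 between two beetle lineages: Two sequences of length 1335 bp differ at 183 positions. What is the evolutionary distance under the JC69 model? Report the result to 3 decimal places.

p = 183/1335 ≈ 0.137079.
d = −(3/4) ln(1 − 4p/3) = −0.75 ln(1 − 0.182772) = −0.75 ln(0.817228)
  = −0.75 × (-0.201837) = 0.151378 substitutions/site.

0.151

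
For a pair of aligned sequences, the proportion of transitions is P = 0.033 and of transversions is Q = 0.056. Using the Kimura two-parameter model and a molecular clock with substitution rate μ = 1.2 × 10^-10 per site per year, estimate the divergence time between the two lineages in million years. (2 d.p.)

394.79

Under the Kimura two-parameter model, d = −½ ln(1 − 2P − Q) − ¼ ln(1 − 2Q).
1 − 2P − Q = 0.878, giving −½ ln(0.878) = 0.065054.
1 − 2Q = 0.888, giving −¼ ln(0.888) = 0.029696.
d = 0.065054 + 0.029696 = 0.094750.
Under a molecular clock d = 2μt, so t = d/(2μ) = 0.094750 / (2 × 1.2 × 10^-10) = 394.79 million years.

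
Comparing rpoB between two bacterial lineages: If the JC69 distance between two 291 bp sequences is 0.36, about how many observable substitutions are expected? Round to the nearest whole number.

83

Invert JC69: p = (3/4)(1 − e^(−4d/3)) = 0.75 × (1 − e^(-0.48)) = 0.75 × (1 − 0.618783) = 0.285913.
Expected differing sites = pL ≈ 0.285913 × 291 = 83.200683 ≈ 83.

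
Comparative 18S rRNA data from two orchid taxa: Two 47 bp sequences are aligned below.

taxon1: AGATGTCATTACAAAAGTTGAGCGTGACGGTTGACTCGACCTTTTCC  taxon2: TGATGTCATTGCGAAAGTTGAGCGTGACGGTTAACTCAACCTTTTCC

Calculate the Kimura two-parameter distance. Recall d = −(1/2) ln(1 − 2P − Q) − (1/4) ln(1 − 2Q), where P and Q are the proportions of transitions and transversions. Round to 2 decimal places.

Of 47 sites, 4 differences are transitions and 1 are transversions, so P = 4/47 ≈ 0.085106 and Q = 1/47 ≈ 0.021277.
Under the Kimura two-parameter model, d = −½ ln(1 − 2P − Q) − ¼ ln(1 − 2Q).
1 − 2P − Q = 0.808511, giving −½ ln(0.808511) = 0.106280.
1 − 2Q = 0.957446, giving −¼ ln(0.957446) = 0.010871.
d = 0.106280 + 0.010871 = 0.117151.

0.12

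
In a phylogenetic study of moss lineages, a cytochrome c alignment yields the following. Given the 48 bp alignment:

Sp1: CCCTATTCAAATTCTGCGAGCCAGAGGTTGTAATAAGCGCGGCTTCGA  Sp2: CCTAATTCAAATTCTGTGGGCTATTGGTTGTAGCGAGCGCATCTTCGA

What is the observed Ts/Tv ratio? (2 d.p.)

Transitions are A↔G and C↔T; transversions are all other mismatches.
Transitions: 8. Transversions: 4.
R = 8/4 = 2.00.

2.00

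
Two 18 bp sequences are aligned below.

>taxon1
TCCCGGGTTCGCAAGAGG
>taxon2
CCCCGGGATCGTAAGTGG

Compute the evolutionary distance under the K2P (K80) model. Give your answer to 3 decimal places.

Of 18 sites, 2 differences are transitions and 2 are transversions, so P = 2/18 ≈ 0.111111 and Q = 2/18 ≈ 0.111111.
Under the Kimura two-parameter model, d = −½ ln(1 − 2P − Q) − ¼ ln(1 − 2Q).
1 − 2P − Q = 0.666667, giving −½ ln(0.666667) = 0.202732.
1 − 2Q = 0.777778, giving −¼ ln(0.777778) = 0.062829.
d = 0.202732 + 0.062829 = 0.265561.

0.266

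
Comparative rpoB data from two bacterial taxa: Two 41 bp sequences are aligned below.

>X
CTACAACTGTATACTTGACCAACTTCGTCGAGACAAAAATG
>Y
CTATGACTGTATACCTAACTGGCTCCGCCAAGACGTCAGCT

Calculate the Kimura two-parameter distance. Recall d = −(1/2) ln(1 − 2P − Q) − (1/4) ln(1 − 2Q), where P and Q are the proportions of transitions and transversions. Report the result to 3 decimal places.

0.654

Of 41 sites, 13 differences are transitions and 3 are transversions, so P = 13/41 ≈ 0.317073 and Q = 3/41 ≈ 0.073171.
Under the Kimura two-parameter model, d = −½ ln(1 − 2P − Q) − ¼ ln(1 − 2Q).
1 − 2P − Q = 0.292683, giving −½ ln(0.292683) = 0.614333.
1 − 2Q = 0.853658, giving −¼ ln(0.853658) = 0.039556.
d = 0.614333 + 0.039556 = 0.653889.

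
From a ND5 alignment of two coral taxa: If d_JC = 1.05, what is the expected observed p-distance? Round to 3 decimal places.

0.565

p = (3/4)(1 − e^(−4d/3)) = 0.75 × (1 − e^(-1.4)) = 0.75 × (1 − 0.246597) = 0.565052.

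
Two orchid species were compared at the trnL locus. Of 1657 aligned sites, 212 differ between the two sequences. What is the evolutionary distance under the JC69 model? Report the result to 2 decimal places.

0.14

p = 212/1657 ≈ 0.127942.
d = −(3/4) ln(1 − 4p/3) = −0.75 ln(1 − 0.170589) = −0.75 ln(0.829411)
  = −0.75 × (-0.187039) = 0.140279 substitutions/site.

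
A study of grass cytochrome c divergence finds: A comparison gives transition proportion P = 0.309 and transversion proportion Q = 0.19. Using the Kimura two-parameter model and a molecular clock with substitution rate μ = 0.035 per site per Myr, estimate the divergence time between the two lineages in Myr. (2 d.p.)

13.49

Under the Kimura two-parameter model, d = −½ ln(1 − 2P − Q) − ¼ ln(1 − 2Q).
1 − 2P − Q = 0.192, giving −½ ln(0.192) = 0.825130.
1 − 2Q = 0.62, giving −¼ ln(0.62) = 0.119509.
d = 0.825130 + 0.119509 = 0.944639.
Under a molecular clock d = 2μt, so t = d/(2μ) = 0.944639 / (2 × 0.035) = 13.49 Myr.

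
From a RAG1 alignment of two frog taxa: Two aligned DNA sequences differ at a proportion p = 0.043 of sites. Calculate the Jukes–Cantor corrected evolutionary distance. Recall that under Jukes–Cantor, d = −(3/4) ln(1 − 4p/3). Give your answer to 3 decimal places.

d = −(3/4) ln(1 − 4p/3) = −0.75 ln(1 − 0.057333) = −0.75 ln(0.942667)
  = −0.75 × (-0.059042) = 0.044282 substitutions/site.

0.044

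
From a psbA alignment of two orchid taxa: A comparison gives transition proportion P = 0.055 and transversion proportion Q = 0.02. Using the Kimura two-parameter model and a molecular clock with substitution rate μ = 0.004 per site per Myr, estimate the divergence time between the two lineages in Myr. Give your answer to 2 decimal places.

9.98

Under the Kimura two-parameter model, d = −½ ln(1 − 2P − Q) − ¼ ln(1 − 2Q).
1 − 2P − Q = 0.87, giving −½ ln(0.87) = 0.069631.
1 − 2Q = 0.96, giving −¼ ln(0.96) = 0.010205.
d = 0.069631 + 0.010205 = 0.079836.
Under a molecular clock d = 2μt, so t = d/(2μ) = 0.079836 / (2 × 0.004) = 9.98 Myr.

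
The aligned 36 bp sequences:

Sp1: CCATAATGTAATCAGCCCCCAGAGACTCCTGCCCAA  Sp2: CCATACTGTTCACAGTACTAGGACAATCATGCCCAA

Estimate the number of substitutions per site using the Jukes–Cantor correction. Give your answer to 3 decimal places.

0.441

The sequences differ at 12 of 36 sites, so p = 12/36 ≈ 0.333333.
d = −(3/4) ln(1 − 4p/3) = −0.75 ln(1 − 0.444444) = −0.75 ln(0.555556)
  = −0.75 × (-0.587786) = 0.440840 substitutions/site.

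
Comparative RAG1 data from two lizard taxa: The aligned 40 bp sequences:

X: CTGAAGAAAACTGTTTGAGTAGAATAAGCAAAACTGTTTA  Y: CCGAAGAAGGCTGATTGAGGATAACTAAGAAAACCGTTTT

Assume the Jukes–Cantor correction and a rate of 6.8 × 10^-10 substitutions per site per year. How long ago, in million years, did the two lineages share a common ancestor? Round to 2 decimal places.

281.71

The sequences differ at 12 of 40 sites, so p = 12/40 = 0.3.
d = −(3/4) ln(1 − 4p/3) = −0.75 ln(1 − 0.4) = −0.75 ln(0.6)
  = −0.75 × (-0.510826) = 0.383120 substitutions/site.
Under a molecular clock d = 2μt, so t = d/(2μ) = 0.383120 / (2 × 6.8 × 10^-10) = 281.71 million years.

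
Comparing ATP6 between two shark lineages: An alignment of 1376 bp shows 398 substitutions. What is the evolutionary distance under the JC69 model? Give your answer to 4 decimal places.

0.3654

p = 398/1376 ≈ 0.289244.
d = −(3/4) ln(1 − 4p/3) = −0.75 ln(1 − 0.385659) = −0.75 ln(0.614341)
  = −0.75 × (-0.487205) = 0.365404 substitutions/site.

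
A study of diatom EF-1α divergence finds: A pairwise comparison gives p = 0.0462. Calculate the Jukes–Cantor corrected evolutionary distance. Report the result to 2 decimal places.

0.05

d = −(3/4) ln(1 − 4p/3) = −0.75 ln(1 − 0.0616) = −0.75 ln(0.9384)
  = −0.75 × (-0.063579) = 0.047684 substitutions/site.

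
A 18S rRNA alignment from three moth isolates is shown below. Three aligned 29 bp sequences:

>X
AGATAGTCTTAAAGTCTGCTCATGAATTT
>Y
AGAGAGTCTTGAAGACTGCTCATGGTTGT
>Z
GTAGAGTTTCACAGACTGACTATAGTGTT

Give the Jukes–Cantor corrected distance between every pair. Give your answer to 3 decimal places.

X–Y: 6/29 sites differ → p ≈ 0.206897, d = −0.75 ln(1 − 0.275863) = 0.242081 ≈ 0.242.
X–Z: 14/29 sites differ → p ≈ 0.482759, d = −0.75 ln(1 − 0.643679) = 0.773942 ≈ 0.774.
Y–Z: 12/29 sites differ → p ≈ 0.413793, d = −0.75 ln(1 − 0.551724) = 0.601760 ≈ 0.602.

d(X,Y) = 0.242, d(X,Z) = 0.774, d(Y,Z) = 0.602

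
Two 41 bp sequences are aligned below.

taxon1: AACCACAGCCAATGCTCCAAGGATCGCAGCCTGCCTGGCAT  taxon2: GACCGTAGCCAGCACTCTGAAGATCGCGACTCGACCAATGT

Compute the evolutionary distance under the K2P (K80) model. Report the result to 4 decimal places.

1.1761

Of 41 sites, 18 differences are transitions and 1 are transversions, so P = 18/41 ≈ 0.439024 and Q = 1/41 ≈ 0.02439.
Under the Kimura two-parameter model, d = −½ ln(1 − 2P − Q) − ¼ ln(1 − 2Q).
1 − 2P − Q = 0.097562, giving −½ ln(0.097562) = 1.163634.
1 − 2Q = 0.95122, giving −¼ ln(0.95122) = 0.012502.
d = 1.163634 + 0.012502 = 1.176136.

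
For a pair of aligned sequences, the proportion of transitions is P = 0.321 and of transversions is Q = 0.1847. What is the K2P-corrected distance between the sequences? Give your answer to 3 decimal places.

0.992

Under the Kimura two-parameter model, d = −½ ln(1 − 2P − Q) − ¼ ln(1 − 2Q).
1 − 2P − Q = 0.1733, giving −½ ln(0.1733) = 0.876366.
1 − 2Q = 0.6306, giving −¼ ln(0.6306) = 0.115271.
d = 0.876366 + 0.115271 = 0.991637.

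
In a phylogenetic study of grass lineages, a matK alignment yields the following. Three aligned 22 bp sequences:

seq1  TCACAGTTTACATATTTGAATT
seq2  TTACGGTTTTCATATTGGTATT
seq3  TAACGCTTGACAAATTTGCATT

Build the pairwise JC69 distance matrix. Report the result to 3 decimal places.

d(seq1,seq2) = 0.271, d(seq1,seq3) = 0.339, d(seq2,seq3) = 0.414

seq1–seq2: 5/22 sites differ → p ≈ 0.227273, d = −0.75 ln(1 − 0.303031) = 0.270761 ≈ 0.271.
seq1–seq3: 6/22 sites differ → p ≈ 0.272727, d = −0.75 ln(1 − 0.363636) = 0.338988 ≈ 0.339.
seq2–seq3: 7/22 sites differ → p ≈ 0.318182, d = −0.75 ln(1 − 0.424243) = 0.414052 ≈ 0.414.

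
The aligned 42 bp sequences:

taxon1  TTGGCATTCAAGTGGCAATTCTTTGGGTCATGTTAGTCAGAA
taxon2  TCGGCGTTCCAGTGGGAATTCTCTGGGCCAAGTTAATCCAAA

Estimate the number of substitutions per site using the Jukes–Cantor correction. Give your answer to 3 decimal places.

0.286

The sequences differ at 10 of 42 sites (2, 6, 10, 16, 23, 28, 31, 36, 39, 40), so p = 10/42 ≈ 0.238095.
d = −(3/4) ln(1 − 4p/3) = −0.75 ln(1 − 0.31746) = −0.75 ln(0.68254)
  = −0.75 × (-0.381934) = 0.286451 substitutions/site.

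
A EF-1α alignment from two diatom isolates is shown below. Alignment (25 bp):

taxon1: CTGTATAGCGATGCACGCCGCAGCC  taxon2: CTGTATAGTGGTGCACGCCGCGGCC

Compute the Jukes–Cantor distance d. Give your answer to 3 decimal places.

The sequences differ at 3 of 25 sites (9, 11, 22), so p = 3/25 = 0.12.
d = −(3/4) ln(1 − 4p/3) = −0.75 ln(1 − 0.16) = −0.75 ln(0.84)
  = −0.75 × (-0.174353) = 0.130765 substitutions/site.

0.131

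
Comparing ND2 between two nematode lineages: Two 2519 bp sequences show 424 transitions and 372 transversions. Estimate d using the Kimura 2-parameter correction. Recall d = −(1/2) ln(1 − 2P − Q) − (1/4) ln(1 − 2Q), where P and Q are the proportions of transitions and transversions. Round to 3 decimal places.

0.419

P = 424/2519 ≈ 0.168321 and Q = 372/2519 ≈ 0.147678.
Under the Kimura two-parameter model, d = −½ ln(1 − 2P − Q) − ¼ ln(1 − 2Q).
1 − 2P − Q = 0.51568, giving −½ ln(0.51568) = 0.331134.
1 − 2Q = 0.704644, giving −¼ ln(0.704644) = 0.087516.
d = 0.331134 + 0.087516 = 0.418650.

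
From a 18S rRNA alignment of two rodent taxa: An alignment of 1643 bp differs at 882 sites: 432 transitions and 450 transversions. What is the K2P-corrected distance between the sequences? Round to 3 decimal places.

P = 432/1643 ≈ 0.262934 and Q = 450/1643 ≈ 0.273889.
Under the Kimura two-parameter model, d = −½ ln(1 − 2P − Q) − ¼ ln(1 − 2Q).
1 − 2P − Q = 0.200243, giving −½ ln(0.200243) = 0.804112.
1 − 2Q = 0.452222, giving −¼ ln(0.452222) = 0.198396.
d = 0.804112 + 0.198396 = 1.002508.

1.003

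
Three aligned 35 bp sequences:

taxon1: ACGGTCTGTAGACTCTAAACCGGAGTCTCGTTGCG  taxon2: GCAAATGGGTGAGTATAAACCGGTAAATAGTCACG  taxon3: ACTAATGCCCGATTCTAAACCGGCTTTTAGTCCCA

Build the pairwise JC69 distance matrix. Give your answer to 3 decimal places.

d(taxon1,taxon2) = 0.782, d(taxon1,taxon3) = 0.705, d(taxon2,taxon3) = 0.513

taxon1–taxon2: 17/35 sites differ → p ≈ 0.485714, d = −0.75 ln(1 − 0.647619) = 0.782282 ≈ 0.782.
taxon1–taxon3: 16/35 sites differ → p ≈ 0.457143, d = −0.75 ln(1 − 0.609524) = 0.705292 ≈ 0.705.
taxon2–taxon3: 13/35 sites differ → p ≈ 0.371429, d = −0.75 ln(1 − 0.495239) = 0.512753 ≈ 0.513.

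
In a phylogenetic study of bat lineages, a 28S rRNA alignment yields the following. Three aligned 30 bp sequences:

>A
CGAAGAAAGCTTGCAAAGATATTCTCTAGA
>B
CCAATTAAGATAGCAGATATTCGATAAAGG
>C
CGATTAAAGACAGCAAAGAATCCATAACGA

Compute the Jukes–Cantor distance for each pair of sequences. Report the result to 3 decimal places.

d(A,B) = 0.730, d(A,C) = 0.647, d(B,C) = 0.441

A–B: 14/30 sites differ → p ≈ 0.466667, d = −0.75 ln(1 − 0.622223) = 0.730088 ≈ 0.730.
A–C: 13/30 sites differ → p ≈ 0.433333, d = −0.75 ln(1 − 0.577777) = 0.646666 ≈ 0.647.
B–C: 10/30 sites differ → p ≈ 0.333333, d = −0.75 ln(1 − 0.444444) = 0.440839 ≈ 0.441.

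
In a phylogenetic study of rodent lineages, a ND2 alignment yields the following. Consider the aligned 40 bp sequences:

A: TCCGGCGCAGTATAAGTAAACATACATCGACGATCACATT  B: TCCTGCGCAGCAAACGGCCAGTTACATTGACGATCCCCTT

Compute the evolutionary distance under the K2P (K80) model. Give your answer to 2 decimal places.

0.39

Of 40 sites, 2 differences are transitions and 10 are transversions, so P = 2/40 = 0.05 and Q = 10/40 = 0.25.
Under the Kimura two-parameter model, d = −½ ln(1 − 2P − Q) − ¼ ln(1 − 2Q).
1 − 2P − Q = 0.65, giving −½ ln(0.65) = 0.215391.
1 − 2Q = 0.5, giving −¼ ln(0.5) = 0.173287.
d = 0.215391 + 0.173287 = 0.388678.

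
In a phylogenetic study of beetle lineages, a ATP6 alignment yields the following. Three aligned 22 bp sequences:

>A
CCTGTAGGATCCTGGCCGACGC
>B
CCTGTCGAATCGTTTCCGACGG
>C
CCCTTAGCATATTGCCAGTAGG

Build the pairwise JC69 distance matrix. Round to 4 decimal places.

d(A,B) = 0.3390, d(A,C) = 0.6987, d(B,C) = 0.8240

A–B: 6/22 sites differ → p ≈ 0.272727, d = −0.75 ln(1 − 0.363636) = 0.338988 ≈ 0.3390.
A–C: 10/22 sites differ → p ≈ 0.454545, d = −0.75 ln(1 − 0.60606) = 0.698667 ≈ 0.6987.
B–C: 11/22 sites differ → p = 0.5, d = −0.75 ln(1 − 0.666667) = 0.823960 ≈ 0.8240.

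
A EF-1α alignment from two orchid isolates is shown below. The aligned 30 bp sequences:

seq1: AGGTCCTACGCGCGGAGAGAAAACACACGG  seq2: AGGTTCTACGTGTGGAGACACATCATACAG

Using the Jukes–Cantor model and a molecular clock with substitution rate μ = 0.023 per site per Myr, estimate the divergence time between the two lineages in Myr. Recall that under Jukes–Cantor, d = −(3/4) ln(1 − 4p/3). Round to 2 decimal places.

7.16

The sequences differ at 8 of 30 sites (5, 11, 13, 19, 21, 23, 26, 29), so p = 8/30 ≈ 0.266667.
d = −(3/4) ln(1 − 4p/3) = −0.75 ln(1 − 0.355556) = −0.75 ln(0.644444)
  = −0.75 × (-0.439367) = 0.329525 substitutions/site.
Under a molecular clock d = 2μt, so t = d/(2μ) = 0.329525 / (2 × 0.023) = 7.16 Myr.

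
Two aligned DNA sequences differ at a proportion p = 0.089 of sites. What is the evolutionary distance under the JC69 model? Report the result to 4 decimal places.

0.0947

d = −(3/4) ln(1 − 4p/3) = −0.75 ln(1 − 0.118667) = −0.75 ln(0.881333)
  = −0.75 × (-0.126320) = 0.094740 substitutions/site.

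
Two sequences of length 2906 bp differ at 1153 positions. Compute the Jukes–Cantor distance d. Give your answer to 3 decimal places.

p = 1153/2906 ≈ 0.396765.
d = −(3/4) ln(1 − 4p/3) = −0.75 ln(1 − 0.52902) = −0.75 ln(0.47098)
  = −0.75 × (-0.752940) = 0.564705 substitutions/site.

0.565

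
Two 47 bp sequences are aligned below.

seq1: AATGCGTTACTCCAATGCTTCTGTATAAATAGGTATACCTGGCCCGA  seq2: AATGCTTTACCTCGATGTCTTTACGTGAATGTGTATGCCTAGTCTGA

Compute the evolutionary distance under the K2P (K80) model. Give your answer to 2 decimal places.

Of 47 sites, 15 differences are transitions and 2 are transversions, so P = 15/47 ≈ 0.319149 and Q = 2/47 ≈ 0.042553.
Under the Kimura two-parameter model, d = −½ ln(1 − 2P − Q) − ¼ ln(1 − 2Q).
1 − 2P − Q = 0.319149, giving −½ ln(0.319149) = 0.571049.
1 − 2Q = 0.914894, giving −¼ ln(0.914894) = 0.022237.
d = 0.571049 + 0.022237 = 0.593286.

0.59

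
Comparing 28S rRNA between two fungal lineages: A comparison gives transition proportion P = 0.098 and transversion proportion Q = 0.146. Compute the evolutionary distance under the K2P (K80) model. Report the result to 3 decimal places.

0.296

Under the Kimura two-parameter model, d = −½ ln(1 − 2P − Q) − ¼ ln(1 − 2Q).
1 − 2P − Q = 0.658, giving −½ ln(0.658) = 0.209275.
1 − 2Q = 0.708, giving −¼ ln(0.708) = 0.086328.
d = 0.209275 + 0.086328 = 0.295603.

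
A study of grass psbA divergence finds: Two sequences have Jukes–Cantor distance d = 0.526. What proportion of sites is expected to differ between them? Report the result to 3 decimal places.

0.378

p = (3/4)(1 − e^(−4d/3)) = 0.75 × (1 − e^(-0.701333)) = 0.75 × (1 − 0.495924) = 0.378057.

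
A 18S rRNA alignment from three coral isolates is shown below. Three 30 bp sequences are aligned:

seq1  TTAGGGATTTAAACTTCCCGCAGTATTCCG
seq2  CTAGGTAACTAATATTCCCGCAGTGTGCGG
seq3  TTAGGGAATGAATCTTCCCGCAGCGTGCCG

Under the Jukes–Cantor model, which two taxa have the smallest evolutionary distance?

seq1–seq2: 9/30 differ, p = 0.300, d = 0.383.
seq1–seq3: 6/30 differ, p = 0.200, d = 0.233.
seq2–seq3: 7/30 differ, p = 0.233, d = 0.280.
The smallest distance is between seq1 and seq3.

seq1 and seq3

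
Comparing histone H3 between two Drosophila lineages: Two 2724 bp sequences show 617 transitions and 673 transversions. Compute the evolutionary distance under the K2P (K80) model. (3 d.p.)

P = 617/2724 ≈ 0.226505 and Q = 673/2724 ≈ 0.247063.
Under the Kimura two-parameter model, d = −½ ln(1 − 2P − Q) − ¼ ln(1 − 2Q).
1 − 2P − Q = 0.299927, giving −½ ln(0.299927) = 0.602108.
1 − 2Q = 0.505874, giving −¼ ln(0.505874) = 0.170367.
d = 0.602108 + 0.170367 = 0.772475.

0.772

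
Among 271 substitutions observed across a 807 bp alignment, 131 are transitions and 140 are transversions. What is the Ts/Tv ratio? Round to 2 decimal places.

R = 131/140 = 0.935714… ≈ 0.94 (to 2 d.p.).

0.94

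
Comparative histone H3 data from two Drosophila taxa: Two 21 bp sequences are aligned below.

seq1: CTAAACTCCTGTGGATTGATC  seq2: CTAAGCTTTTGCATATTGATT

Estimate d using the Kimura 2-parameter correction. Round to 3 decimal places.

Of 21 sites, 6 differences are transitions and 1 are transversions, so P = 6/21 ≈ 0.285714 and Q = 1/21 ≈ 0.047619.
Under the Kimura two-parameter model, d = −½ ln(1 − 2P − Q) − ¼ ln(1 − 2Q).
1 − 2P − Q = 0.380953, giving −½ ln(0.380953) = 0.482540.
1 − 2Q = 0.904762, giving −¼ ln(0.904762) = 0.025021.
d = 0.482540 + 0.025021 = 0.507561.

0.508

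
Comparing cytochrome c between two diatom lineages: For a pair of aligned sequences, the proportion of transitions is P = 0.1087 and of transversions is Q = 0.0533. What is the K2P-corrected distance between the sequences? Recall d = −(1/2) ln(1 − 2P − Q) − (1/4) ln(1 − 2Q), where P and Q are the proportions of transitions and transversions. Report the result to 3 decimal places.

0.186

Under the Kimura two-parameter model, d = −½ ln(1 − 2P − Q) − ¼ ln(1 − 2Q).
1 − 2P − Q = 0.7293, giving −½ ln(0.7293) = 0.157835.
1 − 2Q = 0.8934, giving −¼ ln(0.8934) = 0.028180.
d = 0.157835 + 0.028180 = 0.186015.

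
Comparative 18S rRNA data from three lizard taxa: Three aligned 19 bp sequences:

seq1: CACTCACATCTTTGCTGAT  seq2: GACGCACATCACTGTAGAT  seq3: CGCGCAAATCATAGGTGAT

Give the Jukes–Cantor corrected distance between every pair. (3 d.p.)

seq1–seq2: 6/19 sites differ → p ≈ 0.315789, d = −0.75 ln(1 − 0.421052) = 0.409907 ≈ 0.410.
seq1–seq3: 6/19 sites differ → p ≈ 0.315789, d = −0.75 ln(1 − 0.421052) = 0.409907 ≈ 0.410.
seq2–seq3: 7/19 sites differ → p ≈ 0.368421, d = −0.75 ln(1 − 0.491228) = 0.506816 ≈ 0.507.

d(seq1,seq2) = 0.410, d(seq1,seq3) = 0.410, d(seq2,seq3) = 0.507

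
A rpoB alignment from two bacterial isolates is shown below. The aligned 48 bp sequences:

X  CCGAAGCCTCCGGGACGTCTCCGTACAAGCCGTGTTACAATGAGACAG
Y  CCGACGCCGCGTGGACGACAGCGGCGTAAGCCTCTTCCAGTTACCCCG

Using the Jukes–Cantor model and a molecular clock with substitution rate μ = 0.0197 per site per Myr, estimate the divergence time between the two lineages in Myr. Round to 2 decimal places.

The sequences differ at 21 of 48 sites, so p = 21/48 = 0.4375.
d = −(3/4) ln(1 − 4p/3) = −0.75 ln(1 − 0.583333) = −0.75 ln(0.416667)
  = −0.75 × (-0.875468) = 0.656601 substitutions/site.
Under a molecular clock d = 2μt, so t = d/(2μ) = 0.656601 / (2 × 0.0197) = 16.67 Myr.

16.67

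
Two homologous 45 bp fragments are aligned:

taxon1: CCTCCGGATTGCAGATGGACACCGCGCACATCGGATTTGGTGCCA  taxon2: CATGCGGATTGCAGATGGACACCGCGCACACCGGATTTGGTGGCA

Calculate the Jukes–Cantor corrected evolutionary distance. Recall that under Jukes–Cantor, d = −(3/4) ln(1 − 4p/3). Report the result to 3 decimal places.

0.095

The sequences differ at 4 of 45 sites (2, 4, 31, 43), so p = 4/45 ≈ 0.088889.
d = −(3/4) ln(1 − 4p/3) = −0.75 ln(1 − 0.118519) = −0.75 ln(0.881481)
  = −0.75 × (-0.126152) = 0.094614 substitutions/site.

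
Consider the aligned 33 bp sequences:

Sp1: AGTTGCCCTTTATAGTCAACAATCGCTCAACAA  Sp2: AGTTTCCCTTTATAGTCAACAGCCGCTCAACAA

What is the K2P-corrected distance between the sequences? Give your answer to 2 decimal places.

Of 33 sites, 2 differences are transitions and 1 are transversions, so P = 2/33 ≈ 0.060606 and Q = 1/33 ≈ 0.030303.
Under the Kimura two-parameter model, d = −½ ln(1 − 2P − Q) − ¼ ln(1 − 2Q).
1 − 2P − Q = 0.848485, giving −½ ln(0.848485) = 0.082151.
1 − 2Q = 0.939394, giving −¼ ln(0.939394) = 0.015630.
d = 0.082151 + 0.015630 = 0.097781.

0.10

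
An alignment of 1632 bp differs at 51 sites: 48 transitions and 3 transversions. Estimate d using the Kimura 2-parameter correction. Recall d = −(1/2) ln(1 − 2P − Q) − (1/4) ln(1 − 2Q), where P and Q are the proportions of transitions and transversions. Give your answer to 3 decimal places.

0.032

P = 48/1632 ≈ 0.029412 and Q = 3/1632 ≈ 0.001838.
Under the Kimura two-parameter model, d = −½ ln(1 − 2P − Q) − ¼ ln(1 − 2Q).
1 − 2P − Q = 0.939338, giving −½ ln(0.939338) = 0.031290.
1 − 2Q = 0.996324, giving −¼ ln(0.996324) = 0.000921.
d = 0.031290 + 0.000921 = 0.032211.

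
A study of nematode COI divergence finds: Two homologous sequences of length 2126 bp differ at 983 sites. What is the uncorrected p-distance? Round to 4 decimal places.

p = 983/2126 = 0.462370… ≈ 0.4624 (to 4 d.p.).

0.4624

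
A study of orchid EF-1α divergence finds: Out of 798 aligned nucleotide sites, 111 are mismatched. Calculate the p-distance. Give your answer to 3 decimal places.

p = 111/798 = 0.139097… ≈ 0.139 (to 3 d.p.).

0.139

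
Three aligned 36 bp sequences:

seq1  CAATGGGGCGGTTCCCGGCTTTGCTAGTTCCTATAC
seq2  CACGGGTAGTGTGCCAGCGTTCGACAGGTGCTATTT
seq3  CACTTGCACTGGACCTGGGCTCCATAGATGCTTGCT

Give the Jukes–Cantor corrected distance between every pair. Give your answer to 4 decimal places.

seq1–seq2: 17/36 sites differ → p ≈ 0.472222, d = −0.75 ln(1 − 0.629629) = 0.744938 ≈ 0.7449.
seq1–seq3: 19/36 sites differ → p ≈ 0.527778, d = −0.75 ln(1 − 0.703704) = 0.912297 ≈ 0.9123.
seq2–seq3: 15/36 sites differ → p ≈ 0.416667, d = −0.75 ln(1 − 0.555556) = 0.608198 ≈ 0.6082.

d(seq1,seq2) = 0.7449, d(seq1,seq3) = 0.9123, d(seq2,seq3) = 0.6082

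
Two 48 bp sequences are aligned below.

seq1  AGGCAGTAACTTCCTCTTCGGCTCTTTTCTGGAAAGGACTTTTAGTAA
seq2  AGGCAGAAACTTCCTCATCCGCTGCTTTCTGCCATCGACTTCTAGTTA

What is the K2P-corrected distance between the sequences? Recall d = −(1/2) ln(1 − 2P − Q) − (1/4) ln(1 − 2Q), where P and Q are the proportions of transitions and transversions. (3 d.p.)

0.275

Of 48 sites, 2 differences are transitions and 9 are transversions, so P = 2/48 ≈ 0.041667 and Q = 9/48 = 0.1875.
Under the Kimura two-parameter model, d = −½ ln(1 − 2P − Q) − ¼ ln(1 − 2Q).
1 − 2P − Q = 0.729166, giving −½ ln(0.729166) = 0.157927.
1 − 2Q = 0.625, giving −¼ ln(0.625) = 0.117501.
d = 0.157927 + 0.117501 = 0.275428.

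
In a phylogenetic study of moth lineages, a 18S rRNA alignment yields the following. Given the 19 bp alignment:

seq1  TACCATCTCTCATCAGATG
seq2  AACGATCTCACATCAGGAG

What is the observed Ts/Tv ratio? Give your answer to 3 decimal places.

0.250

Transitions are A↔G and C↔T; transversions are all other mismatches.
Transitions: 1. Transversions: 4.
R = 1/4 = 0.250.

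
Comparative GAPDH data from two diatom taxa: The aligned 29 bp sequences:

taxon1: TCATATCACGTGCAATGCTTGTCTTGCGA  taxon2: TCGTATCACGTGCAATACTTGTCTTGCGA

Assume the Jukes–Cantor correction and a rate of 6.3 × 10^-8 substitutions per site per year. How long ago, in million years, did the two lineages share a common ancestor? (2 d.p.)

0.57

The sequences differ at 2 of 29 sites (3, 17), so p = 2/29 ≈ 0.068966.
d = −(3/4) ln(1 − 4p/3) = −0.75 ln(1 − 0.091955) = −0.75 ln(0.908045)
  = −0.75 × (-0.096461) = 0.072346 substitutions/site.
Under a molecular clock d = 2μt, so t = d/(2μ) = 0.072346 / (2 × 6.3 × 10^-8) = 0.57 million years.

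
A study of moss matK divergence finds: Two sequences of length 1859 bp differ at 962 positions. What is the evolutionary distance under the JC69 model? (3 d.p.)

p = 962/1859 ≈ 0.517483.
d = −(3/4) ln(1 − 4p/3) = −0.75 ln(1 − 0.689977) = −0.75 ln(0.310023)
  = −0.75 × (-1.171109) = 0.878332 substitutions/site.

0.878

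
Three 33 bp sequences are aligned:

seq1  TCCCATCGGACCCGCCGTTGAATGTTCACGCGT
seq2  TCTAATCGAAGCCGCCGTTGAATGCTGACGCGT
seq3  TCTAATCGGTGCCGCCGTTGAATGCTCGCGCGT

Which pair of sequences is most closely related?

seq2 and seq3

seq1–seq2: 6/33 differ, p = 0.182, d = 0.208.
seq1–seq3: 6/33 differ, p = 0.182, d = 0.208.
seq2–seq3: 4/33 differ, p = 0.121, d = 0.132.
The smallest distance is between seq2 and seq3.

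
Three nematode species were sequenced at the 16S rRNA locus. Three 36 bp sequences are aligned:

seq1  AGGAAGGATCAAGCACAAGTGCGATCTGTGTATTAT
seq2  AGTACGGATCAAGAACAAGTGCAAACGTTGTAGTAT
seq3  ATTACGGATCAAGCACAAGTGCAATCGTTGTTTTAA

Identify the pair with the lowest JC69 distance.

seq2 and seq3

seq1–seq2: 8/36 differ, p = 0.222, d = 0.264.
seq1–seq3: 8/36 differ, p = 0.222, d = 0.264.
seq2–seq3: 6/36 differ, p = 0.167, d = 0.188.
The smallest distance is between seq2 and seq3.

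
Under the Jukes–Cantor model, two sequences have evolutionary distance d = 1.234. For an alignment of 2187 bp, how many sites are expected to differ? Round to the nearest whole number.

Invert JC69: p = (3/4)(1 − e^(−4d/3)) = 0.75 × (1 − e^(-1.645333)) = 0.75 × (1 − 0.192948) = 0.605289.
Expected differing sites = pL ≈ 0.605289 × 2187 = 1323.767043 ≈ 1324.

1324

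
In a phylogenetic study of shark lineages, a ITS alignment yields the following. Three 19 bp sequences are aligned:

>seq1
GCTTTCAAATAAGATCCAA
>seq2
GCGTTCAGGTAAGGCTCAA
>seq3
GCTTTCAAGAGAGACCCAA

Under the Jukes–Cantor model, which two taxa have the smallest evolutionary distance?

seq1–seq2: 6/19 differ, p = 0.316, d = 0.410.
seq1–seq3: 4/19 differ, p = 0.211, d = 0.247.
seq2–seq3: 6/19 differ, p = 0.316, d = 0.410.
The smallest distance is between seq1 and seq3.

seq1 and seq3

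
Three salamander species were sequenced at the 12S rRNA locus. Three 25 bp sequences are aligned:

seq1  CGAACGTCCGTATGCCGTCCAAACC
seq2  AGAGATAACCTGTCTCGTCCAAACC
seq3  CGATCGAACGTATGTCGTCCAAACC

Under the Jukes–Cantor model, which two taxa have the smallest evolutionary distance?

seq1 and seq3

seq1–seq2: 10/25 differ, p = 0.400, d = 0.572.
seq1–seq3: 4/25 differ, p = 0.160, d = 0.180.
seq2–seq3: 7/25 differ, p = 0.280, d = 0.351.
The smallest distance is between seq1 and seq3.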